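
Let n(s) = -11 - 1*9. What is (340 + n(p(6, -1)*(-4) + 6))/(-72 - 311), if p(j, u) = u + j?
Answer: -320/383 ≈ -0.83551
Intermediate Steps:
p(j, u) = j + u
n(s) = -20 (n(s) = -11 - 9 = -20)
(340 + n(p(6, -1)*(-4) + 6))/(-72 - 311) = (340 - 20)/(-72 - 311) = 320/(-383) = 320*(-1/383) = -320/383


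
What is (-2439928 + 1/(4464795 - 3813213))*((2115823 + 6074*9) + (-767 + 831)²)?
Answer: -3457183863792695575/651582 ≈ -5.3058e+12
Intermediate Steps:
(-2439928 + 1/(4464795 - 3813213))*((2115823 + 6074*9) + (-767 + 831)²) = (-2439928 + 1/651582)*((2115823 + 54666) + 64²) = (-2439928 + 1/651582)*(2170489 + 4096) = -1589813166095/651582*2174585 = -3457183863792695575/651582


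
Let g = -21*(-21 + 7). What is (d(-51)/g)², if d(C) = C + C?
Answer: 289/2401 ≈ 0.12037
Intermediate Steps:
d(C) = 2*C
g = 294 (g = -21*(-14) = 294)
(d(-51)/g)² = ((2*(-51))/294)² = (-102*1/294)² = (-17/49)² = 289/2401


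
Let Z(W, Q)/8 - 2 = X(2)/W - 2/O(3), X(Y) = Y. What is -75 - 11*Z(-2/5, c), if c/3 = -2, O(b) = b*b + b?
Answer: 611/3 ≈ 203.67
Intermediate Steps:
O(b) = b + b**2 (O(b) = b**2 + b = b + b**2)
c = -6 (c = 3*(-2) = -6)
Z(W, Q) = 44/3 + 16/W (Z(W, Q) = 16 + 8*(2/W - 2*1/(3*(1 + 3))) = 16 + 8*(2/W - 2/(3*4)) = 16 + 8*(2/W - 2/12) = 16 + 8*(2/W - 2*1/12) = 16 + 8*(2/W - 1/6) = 16 + 8*(-1/6 + 2/W) = 16 + (-4/3 + 16/W) = 44/3 + 16/W)
-75 - 11*Z(-2/5, c) = -75 - 11*(44/3 + 16/((-2/5))) = -75 - 11*(44/3 + 16/((-2*1/5))) = -75 - 11*(44/3 + 16/(-2/5)) = -75 - 11*(44/3 + 16*(-5/2)) = -75 - 11*(44/3 - 40) = -75 - 11*(-76/3) = -75 + 836/3 = 611/3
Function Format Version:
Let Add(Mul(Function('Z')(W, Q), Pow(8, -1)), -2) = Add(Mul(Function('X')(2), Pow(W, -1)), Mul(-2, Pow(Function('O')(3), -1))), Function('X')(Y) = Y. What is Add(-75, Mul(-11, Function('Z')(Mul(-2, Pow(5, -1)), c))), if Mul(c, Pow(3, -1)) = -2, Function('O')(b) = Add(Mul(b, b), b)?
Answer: Rational(611, 3) ≈ 203.67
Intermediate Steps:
Function('O')(b) = Add(b, Pow(b, 2)) (Function('O')(b) = Add(Pow(b, 2), b) = Add(b, Pow(b, 2)))
c = -6 (c = Mul(3, -2) = -6)
Function('Z')(W, Q) = Add(Rational(44, 3), Mul(16, Pow(W, -1))) (Function('Z')(W, Q) = Add(16, Mul(8, Add(Mul(2, Pow(W, -1)), Mul(-2, Pow(Mul(3, Add(1, 3)), -1))))) = Add(16, Mul(8, Add(Mul(2, Pow(W, -1)), Mul(-2, Pow(Mul(3, 4), -1))))) = Add(16, Mul(8, Add(Mul(2, Pow(W, -1)), Mul(-2, Pow(12, -1))))) = Add(16, Mul(8, Add(Mul(2, Pow(W, -1)), Mul(-2, Rational(1, 12))))) = Add(16, Mul(8, Add(Mul(2, Pow(W, -1)), Rational(-1, 6)))) = Add(16, Mul(8, Add(Rational(-1, 6), Mul(2, Pow(W, -1))))) = Add(16, Add(Rational(-4, 3), Mul(16, Pow(W, -1)))) = Add(Rational(44, 3), Mul(16, Pow(W, -1))))
Add(-75, Mul(-11, Function('Z')(Mul(-2, Pow(5, -1)), c))) = Add(-75, Mul(-11, Add(Rational(44, 3), Mul(16, Pow(Mul(-2, Pow(5, -1)), -1))))) = Add(-75, Mul(-11, Add(Rational(44, 3), Mul(16, Pow(Mul(-2, Rational(1, 5)), -1))))) = Add(-75, Mul(-11, Add(Rational(44, 3), Mul(16, Pow(Rational(-2, 5), -1))))) = Add(-75, Mul(-11, Add(Rational(44, 3), Mul(16, Rational(-5, 2))))) = Add(-75, Mul(-11, Add(Rational(44, 3), -40))) = Add(-75, Mul(-11, Rational(-76, 3))) = Add(-75, Rational(836, 3)) = Rational(611, 3)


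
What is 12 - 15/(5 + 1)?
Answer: 19/2 ≈ 9.5000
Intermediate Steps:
12 - 15/(5 + 1) = 12 - 15/6 = 12 + (⅙)*(-15) = 12 - 5/2 = 19/2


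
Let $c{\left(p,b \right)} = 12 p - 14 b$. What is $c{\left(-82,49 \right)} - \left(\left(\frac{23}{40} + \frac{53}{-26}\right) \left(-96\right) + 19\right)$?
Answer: $- \frac{118917}{65} \approx -1829.5$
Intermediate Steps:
$c{\left(p,b \right)} = - 14 b + 12 p$
$c{\left(-82,49 \right)} - \left(\left(\frac{23}{40} + \frac{53}{-26}\right) \left(-96\right) + 19\right) = \left(\left(-14\right) 49 + 12 \left(-82\right)\right) - \left(\left(\frac{23}{40} + \frac{53}{-26}\right) \left(-96\right) + 19\right) = \left(-686 - 984\right) - \left(\left(23 \cdot \frac{1}{40} + 53 \left(- \frac{1}{26}\right)\right) \left(-96\right) + 19\right) = -1670 - \left(\left(\frac{23}{40} - \frac{53}{26}\right) \left(-96\right) + 19\right) = -1670 - \left(\left(- \frac{761}{520}\right) \left(-96\right) + 19\right) = -1670 - \left(\frac{9132}{65} + 19\right) = -1670 - \frac{10367}{65} = - \frac{118917}{65}$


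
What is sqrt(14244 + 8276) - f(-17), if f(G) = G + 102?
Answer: -85 + 2*sqrt(5630) ≈ 65.067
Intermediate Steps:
f(G) = 102 + G
sqrt(14244 + 8276) - f(-17) = sqrt(14244 + 8276) - (102 - 17) = sqrt(22520) - 1*85 = 2*sqrt(5630) - 85 = -85 + 2*sqrt(5630)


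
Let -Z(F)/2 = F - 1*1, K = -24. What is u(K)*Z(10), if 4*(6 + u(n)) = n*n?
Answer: -2484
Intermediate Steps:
Z(F) = 2 - 2*F (Z(F) = -2*(F - 1*1) = -2*(F - 1) = -2*(-1 + F) = 2 - 2*F)
u(n) = -6 + n²/4 (u(n) = -6 + (n*n)/4 = -6 + n²/4)
u(K)*Z(10) = (-6 + (¼)*(-24)²)*(2 - 2*10) = (-6 + (¼)*576)*(2 - 20) = (-6 + 144)*(-18) = 138*(-18) = -2484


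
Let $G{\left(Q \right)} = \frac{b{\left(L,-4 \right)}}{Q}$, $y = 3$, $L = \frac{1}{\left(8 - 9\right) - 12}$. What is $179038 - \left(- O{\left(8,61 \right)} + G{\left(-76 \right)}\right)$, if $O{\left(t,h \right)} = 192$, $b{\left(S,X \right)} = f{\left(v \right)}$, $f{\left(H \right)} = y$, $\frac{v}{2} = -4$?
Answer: $\frac{13621483}{76} \approx 1.7923 \cdot 10^{5}$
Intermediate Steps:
$L = - \frac{1}{13}$ ($L = \frac{1}{\left(8 - 9\right) - 12} = \frac{1}{-1 - 12} = \frac{1}{-13} = - \frac{1}{13} \approx -0.076923$)
$v = -8$ ($v = 2 \left(-4\right) = -8$)
$f{\left(H \right)} = 3$
$b{\left(S,X \right)} = 3$
$G{\left(Q \right)} = \frac{3}{Q}$
$179038 - \left(- O{\left(8,61 \right)} + G{\left(-76 \right)}\right) = 179038 + \left(192 - \frac{3}{-76}\right) = 179038 + \left(192 - 3 \left(- \frac{1}{76}\right)\right) = 179038 + \left(192 - - \frac{3}{76}\right) = 179038 + \left(192 + \frac{3}{76}\right) = 179038 + \frac{14595}{76} = \frac{13621483}{76}$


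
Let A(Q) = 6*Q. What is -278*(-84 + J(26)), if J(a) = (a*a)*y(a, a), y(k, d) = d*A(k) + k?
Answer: -767098744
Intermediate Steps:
y(k, d) = k + 6*d*k (y(k, d) = d*(6*k) + k = 6*d*k + k = k + 6*d*k)
J(a) = a³*(1 + 6*a) (J(a) = (a*a)*(a*(1 + 6*a)) = a²*(a*(1 + 6*a)) = a³*(1 + 6*a))
-278*(-84 + J(26)) = -278*(-84 + 26³*(1 + 6*26)) = -278*(-84 + 17576*(1 + 156)) = -278*(-84 + 17576*157) = -278*(-84 + 2759432) = -278*2759348 = -767098744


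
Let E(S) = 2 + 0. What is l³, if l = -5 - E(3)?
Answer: -343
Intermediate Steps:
E(S) = 2
l = -7 (l = -5 - 1*2 = -5 - 2 = -7)
l³ = (-7)³ = -343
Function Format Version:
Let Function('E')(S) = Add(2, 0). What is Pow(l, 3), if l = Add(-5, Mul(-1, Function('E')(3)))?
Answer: -343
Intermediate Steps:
Function('E')(S) = 2
l = -7 (l = Add(-5, Mul(-1, 2)) = Add(-5, -2) = -7)
Pow(l, 3) = Pow(-7, 3) = -343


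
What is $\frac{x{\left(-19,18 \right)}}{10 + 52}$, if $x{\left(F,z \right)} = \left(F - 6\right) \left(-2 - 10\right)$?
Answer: $\frac{150}{31} \approx 4.8387$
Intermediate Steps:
$x{\left(F,z \right)} = 72 - 12 F$ ($x{\left(F,z \right)} = \left(-6 + F\right) \left(-12\right) = 72 - 12 F$)
$\frac{x{\left(-19,18 \right)}}{10 + 52} = \frac{72 - -228}{10 + 52} = \frac{72 + 228}{62} = 300 \cdot \frac{1}{62} = \frac{150}{31}$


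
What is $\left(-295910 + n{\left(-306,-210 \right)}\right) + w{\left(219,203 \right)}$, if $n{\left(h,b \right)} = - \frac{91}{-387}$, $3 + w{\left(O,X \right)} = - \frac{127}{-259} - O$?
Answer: $- \frac{29682126038}{100233} \approx -2.9613 \cdot 10^{5}$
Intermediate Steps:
$w{\left(O,X \right)} = - \frac{650}{259} - O$ ($w{\left(O,X \right)} = -3 - \left(- \frac{127}{259} + O\right) = - \frac{650}{259} - O$)
$n{\left(h,b \right)} = \frac{91}{387}$ ($n{\left(h,b \right)} = \left(-91\right) \left(- \frac{1}{387}\right) = \frac{91}{387}$)
$\left(-295910 + n{\left(-306,-210 \right)}\right) + w{\left(219,203 \right)} = \left(-295910 + \frac{91}{387}\right) - \frac{57371}{259} = - \frac{114517079}{387} - \frac{57371}{259} = - \frac{29682126038}{100233}$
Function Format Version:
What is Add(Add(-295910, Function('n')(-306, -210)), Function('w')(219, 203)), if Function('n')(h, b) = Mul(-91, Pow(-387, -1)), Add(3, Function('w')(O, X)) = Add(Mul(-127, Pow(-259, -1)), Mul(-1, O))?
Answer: Rational(-29682126038, 100233) ≈ -2.9613e+5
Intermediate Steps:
Function('w')(O, X) = Add(Rational(-650, 259), Mul(-1, O)) (Function('w')(O, X) = Add(-3, Add(Mul(-127, Pow(-259, -1)), Mul(-1, O))) = Add(-3, Add(Mul(-127, Rational(-1, 259)), Mul(-1, O))) = Add(-3, Add(Rational(127, 259), Mul(-1, O))) = Add(Rational(-650, 259), Mul(-1, O)))
Function('n')(h, b) = Rational(91, 387) (Function('n')(h, b) = Mul(-91, Rational(-1, 387)) = Rational(91, 387))
Add(Add(-295910, Function('n')(-306, -210)), Function('w')(219, 203)) = Add(Add(-295910, Rational(91, 387)), Add(Rational(-650, 259), Mul(-1, 219))) = Add(Rational(-114517079, 387), Add(Rational(-650, 259), -219)) = Add(Rational(-114517079, 387), Rational(-57371, 259)) = Rational(-29682126038, 100233)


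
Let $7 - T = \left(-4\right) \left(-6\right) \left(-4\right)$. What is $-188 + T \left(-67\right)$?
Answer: $-7089$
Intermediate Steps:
$T = 103$ ($T = 7 - \left(-4\right) \left(-6\right) \left(-4\right) = 7 - 24 \left(-4\right) = 7 - -96 = 7 + 96 = 103$)
$-188 + T \left(-67\right) = -188 + 103 \left(-67\right) = -188 - 6901 = -7089$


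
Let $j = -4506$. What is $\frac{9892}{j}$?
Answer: $- \frac{4946}{2253} \approx -2.1953$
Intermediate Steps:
$\frac{9892}{j} = \frac{9892}{-4506} = 9892 \left(- \frac{1}{4506}\right) = - \frac{4946}{2253}$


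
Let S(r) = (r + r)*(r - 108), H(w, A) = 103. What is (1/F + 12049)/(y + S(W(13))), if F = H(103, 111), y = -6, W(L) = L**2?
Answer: 310262/530759 ≈ 0.58456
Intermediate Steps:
F = 103
S(r) = 2*r*(-108 + r) (S(r) = (2*r)*(-108 + r) = 2*r*(-108 + r))
(1/F + 12049)/(y + S(W(13))) = (1/103 + 12049)/(-6 + 2*13**2*(-108 + 13**2)) = (1/103 + 12049)/(-6 + 2*169*(-108 + 169)) = 1241048/(103*(-6 + 2*169*61)) = 1241048/(103*(-6 + 20618)) = (1241048/103)/20612 = (1241048/103)*(1/20612) = 310262/530759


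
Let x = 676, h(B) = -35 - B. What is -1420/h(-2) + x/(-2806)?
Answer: 1981106/46299 ≈ 42.789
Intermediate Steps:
-1420/h(-2) + x/(-2806) = -1420/(-35 - 1*(-2)) + 676/(-2806) = -1420/(-35 + 2) + 676*(-1/2806) = -1420/(-33) - 338/1403 = -1420*(-1/33) - 338/1403 = 1420/33 - 338/1403 = 1981106/46299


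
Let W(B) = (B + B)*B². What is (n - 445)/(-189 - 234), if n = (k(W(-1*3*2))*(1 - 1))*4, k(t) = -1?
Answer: 445/423 ≈ 1.0520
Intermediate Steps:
W(B) = 2*B³ (W(B) = (2*B)*B² = 2*B³)
n = 0 (n = -(1 - 1)*4 = -1*0*4 = 0*4 = 0)
(n - 445)/(-189 - 234) = (0 - 445)/(-189 - 234) = -445/(-423) = -445*(-1/423) = 445/423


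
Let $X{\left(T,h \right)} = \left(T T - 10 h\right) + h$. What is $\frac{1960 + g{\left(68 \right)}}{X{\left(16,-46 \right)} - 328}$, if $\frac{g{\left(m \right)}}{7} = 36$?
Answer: $\frac{1106}{171} \approx 6.4678$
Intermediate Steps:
$X{\left(T,h \right)} = T^{2} - 9 h$ ($X{\left(T,h \right)} = \left(T^{2} - 10 h\right) + h = T^{2} - 9 h$)
$g{\left(m \right)} = 252$ ($g{\left(m \right)} = 7 \cdot 36 = 252$)
$\frac{1960 + g{\left(68 \right)}}{X{\left(16,-46 \right)} - 328} = \frac{1960 + 252}{\left(16^{2} - -414\right) - 328} = \frac{2212}{\left(256 + 414\right) - 328} = \frac{2212}{670 - 328} = \frac{2212}{342} = 2212 \cdot \frac{1}{342} = \frac{1106}{171}$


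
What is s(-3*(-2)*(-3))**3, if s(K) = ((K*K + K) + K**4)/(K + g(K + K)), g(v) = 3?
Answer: -43221378610584/125 ≈ -3.4577e+11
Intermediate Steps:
s(K) = (K + K**2 + K**4)/(3 + K) (s(K) = ((K*K + K) + K**4)/(K + 3) = ((K**2 + K) + K**4)/(3 + K) = ((K + K**2) + K**4)/(3 + K) = (K + K**2 + K**4)/(3 + K))
s(-3*(-2)*(-3))**3 = ((-3*(-2)*(-3))*(1 - 3*(-2)*(-3) + (-3*(-2)*(-3))**3)/(3 - 3*(-2)*(-3)))**3 = ((6*(-3))*(1 + 6*(-3) + (6*(-3))**3)/(3 + 6*(-3)))**3 = (-18*(1 - 18 + (-18)**3)/(3 - 18))**3 = (-18*(1 - 18 - 5832)/(-15))**3 = (-18*(-1/15)*(-5849))**3 = (-35094/5)**3 = -43221378610584/125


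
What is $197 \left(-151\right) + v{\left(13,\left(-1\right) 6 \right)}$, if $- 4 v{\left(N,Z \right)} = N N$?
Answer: $- \frac{119157}{4} \approx -29789.0$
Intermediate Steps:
$v{\left(N,Z \right)} = - \frac{N^{2}}{4}$ ($v{\left(N,Z \right)} = - \frac{N N}{4} = - \frac{N^{2}}{4}$)
$197 \left(-151\right) + v{\left(13,\left(-1\right) 6 \right)} = 197 \left(-151\right) - \frac{13^{2}}{4} = -29747 - \frac{169}{4} = - \frac{119157}{4}$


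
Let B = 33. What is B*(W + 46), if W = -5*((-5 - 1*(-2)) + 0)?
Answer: 2013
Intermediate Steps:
W = 15 (W = -5*((-5 + 2) + 0) = -5*(-3 + 0) = -5*(-3) = 15)
B*(W + 46) = 33*(15 + 46) = 33*61 = 2013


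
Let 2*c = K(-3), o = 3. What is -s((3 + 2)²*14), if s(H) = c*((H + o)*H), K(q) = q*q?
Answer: -555975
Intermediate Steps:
K(q) = q²
c = 9/2 (c = (½)*(-3)² = (½)*9 = 9/2 ≈ 4.5000)
s(H) = 9*H*(3 + H)/2 (s(H) = 9*((H + 3)*H)/2 = 9*((3 + H)*H)/2 = 9*(H*(3 + H))/2 = 9*H*(3 + H)/2)
-s((3 + 2)²*14) = -9*(3 + 2)²*14*(3 + (3 + 2)²*14)/2 = -9*5²*14*(3 + 5²*14)/2 = -9*25*14*(3 + 25*14)/2 = -9*350*(3 + 350)/2 = -9*350*353/2 = -1*555975 = -555975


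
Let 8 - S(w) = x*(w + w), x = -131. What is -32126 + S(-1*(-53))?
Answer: -18232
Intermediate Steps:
S(w) = 8 + 262*w (S(w) = 8 - (-131)*(w + w) = 8 - (-131)*2*w = 8 - (-262)*w = 8 + 262*w)
-32126 + S(-1*(-53)) = -32126 + (8 + 262*(-1*(-53))) = -32126 + (8 + 262*53) = -32126 + (8 + 13886) = -32126 + 13894 = -18232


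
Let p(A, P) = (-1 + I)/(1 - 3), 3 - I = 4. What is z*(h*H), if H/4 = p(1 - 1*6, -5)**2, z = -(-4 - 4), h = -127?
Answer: -4064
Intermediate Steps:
I = -1 (I = 3 - 1*4 = 3 - 4 = -1)
p(A, P) = 1 (p(A, P) = (-1 - 1)/(1 - 3) = -2/(-2) = -2*(-1/2) = 1)
z = 8 (z = -1*(-8) = 8)
H = 4 (H = 4*1**2 = 4*1 = 4)
z*(h*H) = 8*(-127*4) = 8*(-508) = -4064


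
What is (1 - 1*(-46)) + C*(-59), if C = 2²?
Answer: -189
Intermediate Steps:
C = 4
(1 - 1*(-46)) + C*(-59) = (1 - 1*(-46)) + 4*(-59) = (1 + 46) - 236 = 47 - 236 = -189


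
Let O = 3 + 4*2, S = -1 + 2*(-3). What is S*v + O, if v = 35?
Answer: -234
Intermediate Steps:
S = -7 (S = -1 - 6 = -7)
O = 11 (O = 3 + 8 = 11)
S*v + O = -7*35 + 11 = -245 + 11 = -234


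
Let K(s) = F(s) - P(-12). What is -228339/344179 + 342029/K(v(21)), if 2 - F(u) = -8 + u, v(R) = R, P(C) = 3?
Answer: -117722395937/4818506 ≈ -24431.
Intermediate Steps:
F(u) = 10 - u (F(u) = 2 - (-8 + u) = 2 + (8 - u) = 10 - u)
K(s) = 7 - s (K(s) = (10 - s) - 1*3 = (10 - s) - 3 = 7 - s)
-228339/344179 + 342029/K(v(21)) = -228339/344179 + 342029/(7 - 1*21) = -228339*1/344179 + 342029/(7 - 21) = -228339/344179 + 342029/(-14) = -228339/344179 + 342029*(-1/14) = -228339/344179 - 342029/14 = -117722395937/4818506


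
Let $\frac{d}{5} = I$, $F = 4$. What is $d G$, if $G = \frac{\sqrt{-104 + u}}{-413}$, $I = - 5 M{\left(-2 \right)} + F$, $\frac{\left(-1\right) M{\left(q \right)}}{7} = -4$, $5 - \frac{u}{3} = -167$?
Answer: $\frac{1360 \sqrt{103}}{413} \approx 33.42$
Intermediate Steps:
$u = 516$ ($u = 15 - -501 = 15 + 501 = 516$)
$M{\left(q \right)} = 28$ ($M{\left(q \right)} = \left(-7\right) \left(-4\right) = 28$)
$I = -136$ ($I = \left(-5\right) 28 + 4 = -140 + 4 = -136$)
$G = - \frac{2 \sqrt{103}}{413}$ ($G = \frac{\sqrt{-104 + 516}}{-413} = \sqrt{412} \left(- \frac{1}{413}\right) = 2 \sqrt{103} \left(- \frac{1}{413}\right) = - \frac{2 \sqrt{103}}{413} \approx -0.049147$)
$d = -680$ ($d = 5 \left(-136\right) = -680$)
$d G = - 680 \left(- \frac{2 \sqrt{103}}{413}\right) = \frac{1360 \sqrt{103}}{413}$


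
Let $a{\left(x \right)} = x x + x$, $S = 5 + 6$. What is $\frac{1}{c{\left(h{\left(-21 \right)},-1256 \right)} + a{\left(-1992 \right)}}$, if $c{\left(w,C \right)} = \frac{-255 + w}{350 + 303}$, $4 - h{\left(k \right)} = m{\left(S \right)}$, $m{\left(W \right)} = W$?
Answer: $\frac{653}{2589844754} \approx 2.5214 \cdot 10^{-7}$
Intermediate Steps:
$S = 11$
$h{\left(k \right)} = -7$ ($h{\left(k \right)} = 4 - 11 = -7$)
$a{\left(x \right)} = x + x^{2}$ ($a{\left(x \right)} = x^{2} + x = x + x^{2}$)
$c{\left(w,C \right)} = - \frac{255}{653} + \frac{w}{653}$ ($c{\left(w,C \right)} = \frac{-255 + w}{653} = \left(-255 + w\right) \frac{1}{653} = - \frac{255}{653} + \frac{w}{653}$)
$\frac{1}{c{\left(h{\left(-21 \right)},-1256 \right)} + a{\left(-1992 \right)}} = \frac{1}{\left(- \frac{255}{653} + \frac{1}{653} \left(-7\right)\right) - 1992 \left(1 - 1992\right)} = \frac{1}{\left(- \frac{255}{653} - \frac{7}{653}\right) - -3966072} = \frac{1}{- \frac{262}{653} + 3966072} = \frac{1}{\frac{2589844754}{653}} = \frac{653}{2589844754}$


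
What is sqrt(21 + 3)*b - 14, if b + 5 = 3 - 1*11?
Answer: -14 - 26*sqrt(6) ≈ -77.687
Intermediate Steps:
b = -13 (b = -5 + (3 - 1*11) = -5 + (3 - 11) = -5 - 8 = -13)
sqrt(21 + 3)*b - 14 = sqrt(21 + 3)*(-13) - 14 = sqrt(24)*(-13) - 14 = (2*sqrt(6))*(-13) - 14 = -26*sqrt(6) - 14 = -14 - 26*sqrt(6)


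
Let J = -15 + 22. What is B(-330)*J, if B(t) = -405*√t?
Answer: -2835*I*√330 ≈ -51500.0*I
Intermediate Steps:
J = 7
B(-330)*J = -405*I*√330*7 = -2835*I*√330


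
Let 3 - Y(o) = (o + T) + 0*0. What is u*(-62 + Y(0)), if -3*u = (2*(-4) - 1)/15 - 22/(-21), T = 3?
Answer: 2914/315 ≈ 9.2508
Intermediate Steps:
Y(o) = -o (Y(o) = 3 - ((o + 3) + 0*0) = 3 - ((3 + o) + 0) = 3 - (3 + o) = 3 + (-3 - o) = -o)
u = -47/315 (u = -((2*(-4) - 1)/15 - 22/(-21))/3 = -((-8 - 1)*(1/15) - 22*(-1/21))/3 = -(-9*1/15 + 22/21)/3 = -(-⅗ + 22/21)/3 = -⅓*47/105 = -47/315 ≈ -0.14921)
u*(-62 + Y(0)) = -47*(-62 - 1*0)/315 = -47*(-62 + 0)/315 = -47/315*(-62) = 2914/315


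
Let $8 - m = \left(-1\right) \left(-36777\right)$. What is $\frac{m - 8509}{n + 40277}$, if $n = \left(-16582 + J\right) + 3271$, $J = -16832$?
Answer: $- \frac{22639}{5067} \approx -4.4679$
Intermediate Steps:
$m = -36769$ ($m = 8 - \left(-1\right) \left(-36777\right) = 8 - 36777 = -36769$)
$n = -30143$ ($n = \left(-16582 - 16832\right) + 3271 = -33414 + 3271 = -30143$)
$\frac{m - 8509}{n + 40277} = \frac{-36769 - 8509}{-30143 + 40277} = \frac{-36769 - 8509}{10134} = \left(-45278\right) \frac{1}{10134} = - \frac{22639}{5067}$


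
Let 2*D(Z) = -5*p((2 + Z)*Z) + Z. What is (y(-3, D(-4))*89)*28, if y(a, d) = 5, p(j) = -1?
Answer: 12460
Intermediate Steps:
D(Z) = 5/2 + Z/2 (D(Z) = (-5*(-1) + Z)/2 = (5 + Z)/2 = 5/2 + Z/2)
(y(-3, D(-4))*89)*28 = (5*89)*28 = 445*28 = 12460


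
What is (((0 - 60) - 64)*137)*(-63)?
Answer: 1070244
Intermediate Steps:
(((0 - 60) - 64)*137)*(-63) = ((-60 - 64)*137)*(-63) = -124*137*(-63) = -16988*(-63) = 1070244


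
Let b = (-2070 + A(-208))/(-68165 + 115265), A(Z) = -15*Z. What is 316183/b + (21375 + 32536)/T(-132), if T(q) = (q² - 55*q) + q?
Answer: 31656608213/2232 ≈ 1.4183e+7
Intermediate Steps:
T(q) = q² - 54*q
b = 7/314 (b = (-2070 - 15*(-208))/(-68165 + 115265) = (-2070 + 3120)/47100 = 1050*(1/47100) = 7/314 ≈ 0.022293)
316183/b + (21375 + 32536)/T(-132) = 316183/(7/314) + (21375 + 32536)/((-132*(-54 - 132))) = 316183*(314/7) + 53911/((-132*(-186))) = 14183066 + 53911/24552 = 14183066 + 53911*(1/24552) = 14183066 + 4901/2232 = 31656608213/2232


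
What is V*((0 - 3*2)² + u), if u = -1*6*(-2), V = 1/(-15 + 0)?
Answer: -16/5 ≈ -3.2000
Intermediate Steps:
V = -1/15 (V = 1/(-15) = -1/15 ≈ -0.066667)
u = 12 (u = -6*(-2) = 12)
V*((0 - 3*2)² + u) = -((0 - 3*2)² + 12)/15 = -((0 - 6)² + 12)/15 = -((-6)² + 12)/15 = -(36 + 12)/15 = -1/15*48 = -16/5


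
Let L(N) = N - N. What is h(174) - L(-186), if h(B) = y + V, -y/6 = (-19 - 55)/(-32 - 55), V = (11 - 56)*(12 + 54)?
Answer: -86278/29 ≈ -2975.1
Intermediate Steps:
L(N) = 0
V = -2970 (V = -45*66 = -2970)
y = -148/29 (y = -6*(-19 - 55)/(-32 - 55) = -(-444)/(-87) = -(-444)*(-1)/87 = -6*74/87 = -148/29 ≈ -5.1034)
h(B) = -86278/29 (h(B) = -148/29 - 2970 = -86278/29)
h(174) - L(-186) = -86278/29 - 1*0 = -86278/29 + 0 = -86278/29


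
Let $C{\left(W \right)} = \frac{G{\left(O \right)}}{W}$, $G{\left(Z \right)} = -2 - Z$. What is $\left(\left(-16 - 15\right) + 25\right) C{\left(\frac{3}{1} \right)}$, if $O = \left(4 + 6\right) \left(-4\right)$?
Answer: $-76$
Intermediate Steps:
$O = -40$ ($O = 10 \left(-4\right) = -40$)
$C{\left(W \right)} = \frac{38}{W}$ ($C{\left(W \right)} = \frac{-2 - -40}{W} = \frac{-2 + 40}{W} = \frac{38}{W}$)
$\left(\left(-16 - 15\right) + 25\right) C{\left(\frac{3}{1} \right)} = \left(\left(-16 - 15\right) + 25\right) \frac{38}{3 \cdot 1^{-1}} = \left(-31 + 25\right) \frac{38}{3 \cdot 1} = - 6 \cdot \frac{38}{3} = - 6 \cdot 38 \cdot \frac{1}{3} = \left(-6\right) \frac{38}{3} = -76$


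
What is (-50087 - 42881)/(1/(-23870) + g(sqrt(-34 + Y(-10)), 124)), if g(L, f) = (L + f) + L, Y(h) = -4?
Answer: -6568404116914640/8847489783441 + 105942037678400*I*sqrt(38)/8847489783441 ≈ -742.4 + 73.814*I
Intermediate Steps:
g(L, f) = f + 2*L
(-50087 - 42881)/(1/(-23870) + g(sqrt(-34 + Y(-10)), 124)) = (-50087 - 42881)/(1/(-23870) + (124 + 2*sqrt(-34 - 4))) = -92968/(-1/23870 + (124 + 2*sqrt(-38))) = -92968/(-1/23870 + (124 + 2*(I*sqrt(38)))) = -92968/(-1/23870 + (124 + 2*I*sqrt(38))) = -92968/(2959879/23870 + 2*I*sqrt(38))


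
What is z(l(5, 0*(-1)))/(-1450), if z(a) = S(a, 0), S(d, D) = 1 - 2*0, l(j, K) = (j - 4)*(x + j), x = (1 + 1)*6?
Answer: -1/1450 ≈ -0.00068966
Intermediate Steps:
x = 12 (x = 2*6 = 12)
l(j, K) = (-4 + j)*(12 + j) (l(j, K) = (j - 4)*(12 + j) = (-4 + j)*(12 + j))
S(d, D) = 1 (S(d, D) = 1 + 0 = 1)
z(a) = 1
z(l(5, 0*(-1)))/(-1450) = 1/(-1450) = 1*(-1/1450) = -1/1450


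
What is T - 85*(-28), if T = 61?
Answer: 2441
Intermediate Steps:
T - 85*(-28) = 61 - 85*(-28) = 61 + 2380 = 2441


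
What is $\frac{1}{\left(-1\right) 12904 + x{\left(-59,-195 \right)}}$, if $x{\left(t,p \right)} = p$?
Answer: $- \frac{1}{13099} \approx -7.6342 \cdot 10^{-5}$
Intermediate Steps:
$\frac{1}{\left(-1\right) 12904 + x{\left(-59,-195 \right)}} = \frac{1}{\left(-1\right) 12904 - 195} = \frac{1}{-12904 - 195} = \frac{1}{-13099} = - \frac{1}{13099}$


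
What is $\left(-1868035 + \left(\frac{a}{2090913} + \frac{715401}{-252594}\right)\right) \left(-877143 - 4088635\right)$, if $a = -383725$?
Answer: $\frac{272182060973084950611593}{29341782129} \approx 9.2763 \cdot 10^{12}$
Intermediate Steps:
$\left(-1868035 + \left(\frac{a}{2090913} + \frac{715401}{-252594}\right)\right) \left(-877143 - 4088635\right) = \left(-1868035 + \left(- \frac{383725}{2090913} + \frac{715401}{-252594}\right)\right) \left(-877143 - 4088635\right) = \left(-1868035 + \left(\left(-383725\right) \frac{1}{2090913} + 715401 \left(- \frac{1}{252594}\right)\right)\right) \left(-4965778\right) = \left(-1868035 - \frac{176974209307}{58683564258}\right) \left(-4965778\right) = \left(- \frac{109623128932902337}{58683564258}\right) \left(-4965778\right) = \frac{272182060973084950611593}{29341782129}$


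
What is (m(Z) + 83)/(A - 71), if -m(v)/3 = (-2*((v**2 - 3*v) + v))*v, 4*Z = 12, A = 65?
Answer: -137/6 ≈ -22.833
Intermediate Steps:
Z = 3 (Z = (1/4)*12 = 3)
m(v) = -3*v*(-2*v**2 + 4*v) (m(v) = -3*(-2*((v**2 - 3*v) + v))*v = -3*(-2*(v**2 - 2*v))*v = -3*(-2*v**2 + 4*v)*v = -3*v*(-2*v**2 + 4*v))
(m(Z) + 83)/(A - 71) = (6*3**2*(-2 + 3) + 83)/(65 - 71) = (6*9*1 + 83)/(-6) = -(54 + 83)/6 = -1/6*137 = -137/6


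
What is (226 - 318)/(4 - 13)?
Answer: 92/9 ≈ 10.222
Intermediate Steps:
(226 - 318)/(4 - 13) = -92/(-9) = -92*(-⅑) = 92/9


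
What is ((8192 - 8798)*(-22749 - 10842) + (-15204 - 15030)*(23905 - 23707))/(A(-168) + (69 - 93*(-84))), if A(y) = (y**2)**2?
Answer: 4789938/265534019 ≈ 0.018039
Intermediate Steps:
A(y) = y**4
((8192 - 8798)*(-22749 - 10842) + (-15204 - 15030)*(23905 - 23707))/(A(-168) + (69 - 93*(-84))) = ((8192 - 8798)*(-22749 - 10842) + (-15204 - 15030)*(23905 - 23707))/((-168)**4 + (69 - 93*(-84))) = (-606*(-33591) - 30234*198)/(796594176 + (69 + 7812)) = (20356146 - 5986332)/(796594176 + 7881) = 14369814/796602057 = 14369814*(1/796602057) = 4789938/265534019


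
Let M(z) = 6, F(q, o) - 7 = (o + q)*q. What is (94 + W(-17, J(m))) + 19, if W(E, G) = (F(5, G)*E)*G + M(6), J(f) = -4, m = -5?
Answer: 935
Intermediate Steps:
F(q, o) = 7 + q*(o + q) (F(q, o) = 7 + (o + q)*q = 7 + q*(o + q))
W(E, G) = 6 + E*G*(32 + 5*G) (W(E, G) = ((7 + 5² + G*5)*E)*G + 6 = ((7 + 25 + 5*G)*E)*G + 6 = ((32 + 5*G)*E)*G + 6 = (E*(32 + 5*G))*G + 6 = E*G*(32 + 5*G) + 6 = 6 + E*G*(32 + 5*G))
(94 + W(-17, J(m))) + 19 = (94 + (6 - 17*(-4)*(32 + 5*(-4)))) + 19 = (94 + (6 - 17*(-4)*(32 - 20))) + 19 = (94 + (6 - 17*(-4)*12)) + 19 = (94 + (6 + 816)) + 19 = (94 + 822) + 19 = 916 + 19 = 935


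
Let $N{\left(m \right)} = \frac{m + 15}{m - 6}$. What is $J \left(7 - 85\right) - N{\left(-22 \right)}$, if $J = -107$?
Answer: $\frac{33383}{4} \approx 8345.8$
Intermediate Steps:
$N{\left(m \right)} = \frac{15 + m}{-6 + m}$
$J \left(7 - 85\right) - N{\left(-22 \right)} = - 107 \left(7 - 85\right) - \frac{15 - 22}{-6 - 22} = \left(-107\right) \left(-78\right) - \frac{1}{-28} \left(-7\right) = 8346 - \left(- \frac{1}{28}\right) \left(-7\right) = 8346 - \frac{1}{4} = \frac{33383}{4}$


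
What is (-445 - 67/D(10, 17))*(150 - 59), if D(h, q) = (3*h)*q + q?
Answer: -21346962/527 ≈ -40507.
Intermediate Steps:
D(h, q) = q + 3*h*q (D(h, q) = 3*h*q + q = q + 3*h*q)
(-445 - 67/D(10, 17))*(150 - 59) = (-445 - 67*1/(17*(1 + 3*10)))*(150 - 59) = (-445 - 67*1/(17*(1 + 30)))*91 = (-445 - 67/(17*31))*91 = (-445 - 67/527)*91 = -234582/527*91 = -21346962/527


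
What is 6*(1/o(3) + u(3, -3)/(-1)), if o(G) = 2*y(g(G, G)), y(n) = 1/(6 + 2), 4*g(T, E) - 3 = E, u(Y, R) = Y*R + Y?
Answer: 60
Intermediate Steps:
u(Y, R) = Y + R*Y (u(Y, R) = R*Y + Y = Y + R*Y)
g(T, E) = ¾ + E/4
y(n) = ⅛ (y(n) = 1/8 = ⅛)
o(G) = ¼ (o(G) = 2*(⅛) = ¼)
6*(1/o(3) + u(3, -3)/(-1)) = 6*(1/(¼) + (3*(1 - 3))/(-1)) = 6*(1*4 + (3*(-2))*(-1)) = 6*(4 - 6*(-1)) = 6*(4 + 6) = 6*10 = 60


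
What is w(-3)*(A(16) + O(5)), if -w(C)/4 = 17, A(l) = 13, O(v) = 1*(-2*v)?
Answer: -204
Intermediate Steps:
O(v) = -2*v
w(C) = -68 (w(C) = -4*17 = -68)
w(-3)*(A(16) + O(5)) = -68*(13 - 2*5) = -68*(13 - 10) = -68*3 = -204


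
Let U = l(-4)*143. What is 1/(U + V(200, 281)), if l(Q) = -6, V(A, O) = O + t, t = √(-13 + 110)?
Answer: -577/332832 - √97/332832 ≈ -0.0017632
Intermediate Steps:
t = √97 ≈ 9.8489
V(A, O) = O + √97
U = -858 (U = -6*143 = -858)
1/(U + V(200, 281)) = 1/(-858 + (281 + √97)) = 1/(-577 + √97)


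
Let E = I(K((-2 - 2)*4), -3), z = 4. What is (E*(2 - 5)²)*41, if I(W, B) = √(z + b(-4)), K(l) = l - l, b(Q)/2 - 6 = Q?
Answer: 738*√2 ≈ 1043.7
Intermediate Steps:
b(Q) = 12 + 2*Q
K(l) = 0
I(W, B) = 2*√2 (I(W, B) = √(4 + (12 + 2*(-4))) = √(4 + (12 - 8)) = √(4 + 4) = √8 = 2*√2)
E = 2*√2 ≈ 2.8284
(E*(2 - 5)²)*41 = ((2*√2)*(2 - 5)²)*41 = ((2*√2)*(-3)²)*41 = ((2*√2)*9)*41 = (18*√2)*41 = 738*√2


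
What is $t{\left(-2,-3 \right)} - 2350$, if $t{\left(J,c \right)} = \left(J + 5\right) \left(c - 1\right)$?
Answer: $-2362$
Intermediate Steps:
$t{\left(J,c \right)} = \left(-1 + c\right) \left(5 + J\right)$ ($t{\left(J,c \right)} = \left(5 + J\right) \left(-1 + c\right) = \left(-1 + c\right) \left(5 + J\right)$)
$t{\left(-2,-3 \right)} - 2350 = \left(-5 - -2 + 5 \left(-3\right) - -6\right) - 2350 = \left(-5 + 2 - 15 + 6\right) - 2350 = -12 - 2350 = -2362$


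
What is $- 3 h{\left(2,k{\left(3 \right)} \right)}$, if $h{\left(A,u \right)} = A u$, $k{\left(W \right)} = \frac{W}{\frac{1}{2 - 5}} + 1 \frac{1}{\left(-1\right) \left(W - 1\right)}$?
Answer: $57$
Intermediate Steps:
$k{\left(W \right)} = \frac{1}{1 - W} - 3 W$ ($k{\left(W \right)} = \frac{W}{\frac{1}{-3}} + 1 \frac{1}{\left(-1\right) \left(-1 + W\right)} = \frac{W}{- \frac{1}{3}} + 1 \frac{1}{1 - W} = W \left(-3\right) + \frac{1}{1 - W} = - 3 W + \frac{1}{1 - W} = \frac{1}{1 - W} - 3 W$)
$- 3 h{\left(2,k{\left(3 \right)} \right)} = - 3 \cdot 2 \frac{-1 - 3 \cdot 3^{2} + 3 \cdot 3}{-1 + 3} = - 3 \cdot 2 \frac{-1 - 27 + 9}{2} = - 3 \cdot 2 \cdot \frac{1}{2} \left(-19\right) = - 3 \cdot 2 \left(- \frac{19}{2}\right) = \left(-3\right) \left(-19\right) = 57$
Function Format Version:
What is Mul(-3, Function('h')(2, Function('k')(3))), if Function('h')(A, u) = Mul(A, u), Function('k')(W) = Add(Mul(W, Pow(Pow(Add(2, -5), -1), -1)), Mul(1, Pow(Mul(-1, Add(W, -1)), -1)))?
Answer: 57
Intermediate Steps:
Function('k')(W) = Add(Pow(Add(1, Mul(-1, W)), -1), Mul(-3, W)) (Function('k')(W) = Add(Mul(W, Pow(Pow(-3, -1), -1)), Mul(1, Pow(Mul(-1, Add(-1, W)), -1))) = Add(Mul(W, Pow(Rational(-1, 3), -1)), Mul(1, Pow(Add(1, Mul(-1, W)), -1))) = Add(Mul(W, -3), Pow(Add(1, Mul(-1, W)), -1)) = Add(Mul(-3, W), Pow(Add(1, Mul(-1, W)), -1)) = Add(Pow(Add(1, Mul(-1, W)), -1), Mul(-3, W)))
Mul(-3, Function('h')(2, Function('k')(3))) = Mul(-3, Mul(2, Mul(Pow(Add(-1, 3), -1), Add(-1, Mul(-3, Pow(3, 2)), Mul(3, 3))))) = Mul(-3, Mul(2, Mul(Pow(2, -1), Add(-1, Mul(-3, 9), 9)))) = Mul(-3, Mul(2, Mul(Rational(1, 2), Add(-1, -27, 9)))) = Mul(-3, Mul(2, Mul(Rational(1, 2), -19))) = Mul(-3, Mul(2, Rational(-19, 2))) = Mul(-3, -19) = 57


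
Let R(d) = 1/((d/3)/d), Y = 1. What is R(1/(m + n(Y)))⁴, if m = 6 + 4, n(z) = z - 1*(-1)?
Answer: 81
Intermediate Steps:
n(z) = 1 + z (n(z) = z + 1 = 1 + z)
m = 10
R(d) = 3 (R(d) = 1/((d*(⅓))/d) = 1/((d/3)/d) = 1/(⅓) = 3)
R(1/(m + n(Y)))⁴ = 3⁴ = 81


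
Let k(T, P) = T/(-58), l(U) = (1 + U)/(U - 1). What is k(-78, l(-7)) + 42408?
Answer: 1229871/29 ≈ 42409.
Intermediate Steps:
l(U) = (1 + U)/(-1 + U)
k(T, P) = -T/58 (k(T, P) = T*(-1/58) = -T/58)
k(-78, l(-7)) + 42408 = -1/58*(-78) + 42408 = 39/29 + 42408 = 1229871/29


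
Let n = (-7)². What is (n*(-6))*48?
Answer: -14112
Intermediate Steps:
n = 49
(n*(-6))*48 = (49*(-6))*48 = -294*48 = -14112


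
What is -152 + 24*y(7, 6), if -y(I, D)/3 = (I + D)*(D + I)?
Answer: -12320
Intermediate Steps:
y(I, D) = -3*(D + I)**2 (y(I, D) = -3*(I + D)*(D + I) = -3*(D + I)*(D + I) = -3*(D + I)**2)
-152 + 24*y(7, 6) = -152 + 24*(-3*(6 + 7)**2) = -152 + 24*(-3*13**2) = -152 + 24*(-3*169) = -152 + 24*(-507) = -152 - 12168 = -12320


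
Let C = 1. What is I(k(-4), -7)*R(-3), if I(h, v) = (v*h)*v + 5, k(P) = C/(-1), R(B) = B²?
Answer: -396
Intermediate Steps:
k(P) = -1 (k(P) = 1/(-1) = 1*(-1) = -1)
I(h, v) = 5 + h*v² (I(h, v) = (h*v)*v + 5 = h*v² + 5 = 5 + h*v²)
I(k(-4), -7)*R(-3) = (5 - 1*(-7)²)*(-3)² = (5 - 1*49)*9 = (5 - 49)*9 = -44*9 = -396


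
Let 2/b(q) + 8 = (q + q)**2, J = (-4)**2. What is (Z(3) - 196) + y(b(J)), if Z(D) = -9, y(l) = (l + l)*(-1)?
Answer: -52071/254 ≈ -205.00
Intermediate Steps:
J = 16
b(q) = 2/(-8 + 4*q**2) (b(q) = 2/(-8 + (q + q)**2) = 2/(-8 + (2*q)**2) = 2/(-8 + 4*q**2))
y(l) = -2*l (y(l) = (2*l)*(-1) = -2*l)
(Z(3) - 196) + y(b(J)) = (-9 - 196) - 1/(-2 + 16**2) = -205 - 1/(-2 + 256) = -205 - 1/254 = -52071/254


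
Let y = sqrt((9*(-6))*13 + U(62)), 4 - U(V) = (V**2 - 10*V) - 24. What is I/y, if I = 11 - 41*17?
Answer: 343*I*sqrt(3898)/1949 ≈ 10.988*I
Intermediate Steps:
U(V) = 28 - V**2 + 10*V (U(V) = 4 - ((V**2 - 10*V) - 24) = 4 - (-24 + V**2 - 10*V) = 4 + (24 - V**2 + 10*V) = 28 - V**2 + 10*V)
I = -686 (I = 11 - 697 = -686)
y = I*sqrt(3898) (y = sqrt((9*(-6))*13 + (28 - 1*62**2 + 10*62)) = sqrt(-54*13 + (28 - 1*3844 + 620)) = sqrt(-702 + (28 - 3844 + 620)) = sqrt(-702 - 3196) = sqrt(-3898) = I*sqrt(3898) ≈ 62.434*I)
I/y = -686*(-I*sqrt(3898)/3898) = -(-343)*I*sqrt(3898)/1949 = 343*I*sqrt(3898)/1949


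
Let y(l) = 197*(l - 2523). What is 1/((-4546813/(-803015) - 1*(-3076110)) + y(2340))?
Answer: 803015/2441217524698 ≈ 3.2894e-7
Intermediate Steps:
y(l) = -497031 + 197*l (y(l) = 197*(-2523 + l) = -497031 + 197*l)
1/((-4546813/(-803015) - 1*(-3076110)) + y(2340)) = 1/((-4546813/(-803015) - 1*(-3076110)) + (-497031 + 197*2340)) = 1/((-4546813*(-1/803015) + 3076110) + (-497031 + 460980)) = 1/((4546813/803015 + 3076110) - 36051) = 1/(2470167018463/803015 - 36051) = 1/(2441217524698/803015) = 803015/2441217524698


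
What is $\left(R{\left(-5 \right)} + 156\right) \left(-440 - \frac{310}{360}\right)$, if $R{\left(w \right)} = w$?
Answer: $- \frac{2396521}{36} \approx -66570.0$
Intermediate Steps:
$\left(R{\left(-5 \right)} + 156\right) \left(-440 - \frac{310}{360}\right) = \left(-5 + 156\right) \left(-440 - \frac{310}{360}\right) = 151 \left(-440 - \frac{31}{36}\right) = 151 \left(- \frac{15871}{36}\right) = - \frac{2396521}{36}$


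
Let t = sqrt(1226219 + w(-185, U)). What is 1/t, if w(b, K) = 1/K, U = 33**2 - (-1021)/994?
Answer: sqrt(1439512535891518089)/1328592346647 ≈ 0.00090306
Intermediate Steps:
U = 1083487/994 (U = 1089 - (-1021)/994 = 1089 - 1*(-1021/994) = 1089 + 1021/994 = 1083487/994 ≈ 1090.0)
t = sqrt(1439512535891518089)/1083487 (t = sqrt(1226219 + 1/(1083487/994)) = sqrt(1226219 + 994/1083487) = sqrt(1328592346647/1083487) = sqrt(1439512535891518089)/1083487 ≈ 1107.3)
1/t = 1/(sqrt(1439512535891518089)/1083487) = sqrt(1439512535891518089)/1328592346647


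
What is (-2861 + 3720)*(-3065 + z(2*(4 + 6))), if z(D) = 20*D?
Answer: -2289235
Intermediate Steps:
(-2861 + 3720)*(-3065 + z(2*(4 + 6))) = (-2861 + 3720)*(-3065 + 20*(2*(4 + 6))) = 859*(-3065 + 20*(2*10)) = 859*(-3065 + 20*20) = 859*(-3065 + 400) = 859*(-2665) = -2289235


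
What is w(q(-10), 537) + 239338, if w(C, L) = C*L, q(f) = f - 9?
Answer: 229135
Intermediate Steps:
q(f) = -9 + f
w(q(-10), 537) + 239338 = (-9 - 10)*537 + 239338 = -19*537 + 239338 = -10203 + 239338 = 229135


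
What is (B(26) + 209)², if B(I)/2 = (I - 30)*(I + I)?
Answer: 42849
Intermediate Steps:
B(I) = 4*I*(-30 + I) (B(I) = 2*((I - 30)*(I + I)) = 2*((-30 + I)*(2*I)) = 2*(2*I*(-30 + I)) = 4*I*(-30 + I))
(B(26) + 209)² = (4*26*(-30 + 26) + 209)² = (4*26*(-4) + 209)² = (-416 + 209)² = (-207)² = 42849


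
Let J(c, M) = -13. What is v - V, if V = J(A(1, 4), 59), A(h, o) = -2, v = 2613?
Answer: 2626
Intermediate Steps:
V = -13
v - V = 2613 - 1*(-13) = 2613 + 13 = 2626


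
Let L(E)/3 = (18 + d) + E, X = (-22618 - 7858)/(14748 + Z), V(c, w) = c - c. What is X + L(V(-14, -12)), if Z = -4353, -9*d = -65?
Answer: 756079/10395 ≈ 72.735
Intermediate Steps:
d = 65/9 (d = -⅑*(-65) = 65/9 ≈ 7.2222)
V(c, w) = 0
X = -30476/10395 (X = (-22618 - 7858)/(14748 - 4353) = -30476/10395 ≈ -2.9318)
L(E) = 227/3 + 3*E (L(E) = 3*((18 + 65/9) + E) = 3*(227/9 + E) = 227/3 + 3*E)
X + L(V(-14, -12)) = -30476/10395 + (227/3 + 3*0) = -30476/10395 + (227/3 + 0) = -30476/10395 + 227/3 = 756079/10395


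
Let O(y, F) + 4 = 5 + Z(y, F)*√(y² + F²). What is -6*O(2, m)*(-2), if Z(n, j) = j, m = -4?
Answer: 12 - 96*√5 ≈ -202.66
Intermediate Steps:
O(y, F) = 1 + F*√(F² + y²) (O(y, F) = -4 + (5 + F*√(y² + F²)) = -4 + (5 + F*√(F² + y²)) = 1 + F*√(F² + y²))
-6*O(2, m)*(-2) = -6*(1 - 4*√((-4)² + 2²))*(-2) = -6*(1 - 4*√(16 + 4))*(-2) = -6*(1 - 8*√5)*(-2) = (-6 + 48*√5)*(-2) = 12 - 96*√5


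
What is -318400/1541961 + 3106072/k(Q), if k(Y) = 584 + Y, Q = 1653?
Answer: 4788729626392/3449366757 ≈ 1388.3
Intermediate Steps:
-318400/1541961 + 3106072/k(Q) = -318400/1541961 + 3106072/(584 + 1653) = -318400*1/1541961 + 3106072/2237 = -318400/1541961 + 3106072*(1/2237) = -318400/1541961 + 3106072/2237 = 4788729626392/3449366757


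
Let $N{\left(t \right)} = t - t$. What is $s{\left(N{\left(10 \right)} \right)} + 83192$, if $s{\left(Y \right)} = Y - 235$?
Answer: $82957$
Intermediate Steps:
$N{\left(t \right)} = 0$
$s{\left(Y \right)} = -235 + Y$
$s{\left(N{\left(10 \right)} \right)} + 83192 = \left(-235 + 0\right) + 83192 = -235 + 83192 = 82957$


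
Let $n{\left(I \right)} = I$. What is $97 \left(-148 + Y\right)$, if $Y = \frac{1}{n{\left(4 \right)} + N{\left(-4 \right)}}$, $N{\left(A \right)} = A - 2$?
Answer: $- \frac{28809}{2} \approx -14405.0$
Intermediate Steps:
$N{\left(A \right)} = -2 + A$ ($N{\left(A \right)} = A - 2 = -2 + A$)
$Y = - \frac{1}{2}$ ($Y = \frac{1}{4 - 6} = \frac{1}{-2} = - \frac{1}{2} \approx -0.5$)
$97 \left(-148 + Y\right) = 97 \left(-148 - \frac{1}{2}\right) = 97 \left(- \frac{297}{2}\right) = - \frac{28809}{2}$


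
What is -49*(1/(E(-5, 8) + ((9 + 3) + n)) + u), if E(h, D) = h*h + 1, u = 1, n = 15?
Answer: -2646/53 ≈ -49.924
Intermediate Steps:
E(h, D) = 1 + h**2 (E(h, D) = h**2 + 1 = 1 + h**2)
-49*(1/(E(-5, 8) + ((9 + 3) + n)) + u) = -49*(1/((1 + (-5)**2) + ((9 + 3) + 15)) + 1) = -49*(1/((1 + 25) + (12 + 15)) + 1) = -49*(1/(26 + 27) + 1) = -49*(1/53 + 1) = -49*54/53 = -2646/53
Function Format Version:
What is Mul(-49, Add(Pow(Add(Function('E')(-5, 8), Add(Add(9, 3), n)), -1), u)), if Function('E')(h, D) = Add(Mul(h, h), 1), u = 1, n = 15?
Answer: Rational(-2646, 53) ≈ -49.924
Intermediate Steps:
Function('E')(h, D) = Add(1, Pow(h, 2)) (Function('E')(h, D) = Add(Pow(h, 2), 1) = Add(1, Pow(h, 2)))
Mul(-49, Add(Pow(Add(Function('E')(-5, 8), Add(Add(9, 3), n)), -1), u)) = Mul(-49, Add(Pow(Add(Add(1, Pow(-5, 2)), Add(Add(9, 3), 15)), -1), 1)) = Mul(-49, Add(Pow(Add(Add(1, 25), Add(12, 15)), -1), 1)) = Mul(-49, Add(Pow(Add(26, 27), -1), 1)) = Mul(-49, Add(Pow(53, -1), 1)) = Mul(-49, Add(Rational(1, 53), 1)) = Mul(-49, Rational(54, 53)) = Rational(-2646, 53)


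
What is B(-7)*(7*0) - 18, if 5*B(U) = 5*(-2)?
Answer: -18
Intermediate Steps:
B(U) = -2 (B(U) = (5*(-2))/5 = (⅕)*(-10) = -2)
B(-7)*(7*0) - 18 = -14*0 - 18 = -2*0 - 18 = 0 - 18 = -18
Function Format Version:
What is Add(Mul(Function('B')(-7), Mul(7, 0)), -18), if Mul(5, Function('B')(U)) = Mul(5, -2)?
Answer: -18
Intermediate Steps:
Function('B')(U) = -2 (Function('B')(U) = Mul(Rational(1, 5), Mul(5, -2)) = Mul(Rational(1, 5), -10) = -2)
Add(Mul(Function('B')(-7), Mul(7, 0)), -18) = Add(Mul(-2, Mul(7, 0)), -18) = Add(Mul(-2, 0), -18) = Add(0, -18) = -18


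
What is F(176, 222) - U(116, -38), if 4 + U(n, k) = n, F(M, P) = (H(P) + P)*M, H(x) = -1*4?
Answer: 38256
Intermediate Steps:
H(x) = -4
F(M, P) = M*(-4 + P) (F(M, P) = (-4 + P)*M = M*(-4 + P))
U(n, k) = -4 + n
F(176, 222) - U(116, -38) = 176*(-4 + 222) - (-4 + 116) = 176*218 - 1*112 = 38368 - 112 = 38256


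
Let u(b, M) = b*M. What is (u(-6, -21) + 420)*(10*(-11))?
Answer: -60060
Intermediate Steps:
u(b, M) = M*b
(u(-6, -21) + 420)*(10*(-11)) = (-21*(-6) + 420)*(10*(-11)) = (126 + 420)*(-110) = 546*(-110) = -60060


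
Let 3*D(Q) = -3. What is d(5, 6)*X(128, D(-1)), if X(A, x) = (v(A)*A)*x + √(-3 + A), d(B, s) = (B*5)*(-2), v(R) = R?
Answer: 819200 - 250*√5 ≈ 8.1864e+5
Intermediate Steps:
D(Q) = -1 (D(Q) = (⅓)*(-3) = -1)
d(B, s) = -10*B (d(B, s) = (5*B)*(-2) = -10*B)
X(A, x) = √(-3 + A) + x*A² (X(A, x) = (A*A)*x + √(-3 + A) = A²*x + √(-3 + A) = x*A² + √(-3 + A) = √(-3 + A) + x*A²)
d(5, 6)*X(128, D(-1)) = (-10*5)*(√(-3 + 128) - 1*128²) = -50*(√125 - 1*16384) = -50*(5*√5 - 16384) = -50*(-16384 + 5*√5) = 819200 - 250*√5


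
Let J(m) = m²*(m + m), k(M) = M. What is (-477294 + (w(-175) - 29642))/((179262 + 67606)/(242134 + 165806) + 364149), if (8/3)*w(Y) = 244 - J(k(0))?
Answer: -103381072665/74275594964 ≈ -1.3919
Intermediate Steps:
J(m) = 2*m³ (J(m) = m²*(2*m) = 2*m³)
w(Y) = 183/2 (w(Y) = 3*(244 - 2*0³)/8 = 3*(244 - 2*0)/8 = 3*(244 - 1*0)/8 = 3*(244 + 0)/8 = (3/8)*244 = 183/2)
(-477294 + (w(-175) - 29642))/((179262 + 67606)/(242134 + 165806) + 364149) = (-477294 + (183/2 - 29642))/((179262 + 67606)/(242134 + 165806) + 364149) = (-477294 - 59101/2)/(246868/407940 + 364149) = -1013689/(2*(246868*(1/407940) + 364149)) = -1013689/(2*(61717/101985 + 364149)) = -1013689/(2*37137797482/101985) = -1013689/2*101985/37137797482 = -103381072665/74275594964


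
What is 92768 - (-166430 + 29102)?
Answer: 230096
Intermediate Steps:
92768 - (-166430 + 29102) = 92768 - 1*(-137328) = 92768 + 137328 = 230096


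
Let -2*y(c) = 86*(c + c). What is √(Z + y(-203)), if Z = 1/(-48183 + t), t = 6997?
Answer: √29613771351782/41186 ≈ 132.13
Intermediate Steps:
y(c) = -86*c (y(c) = -43*(c + c) = -43*2*c = -86*c)
Z = -1/41186 (Z = 1/(-48183 + 6997) = 1/(-41186) = -1/41186 ≈ -2.4280e-5)
√(Z + y(-203)) = √(-1/41186 - 86*(-203)) = √(-1/41186 + 17458) = √(719025187/41186) = √29613771351782/41186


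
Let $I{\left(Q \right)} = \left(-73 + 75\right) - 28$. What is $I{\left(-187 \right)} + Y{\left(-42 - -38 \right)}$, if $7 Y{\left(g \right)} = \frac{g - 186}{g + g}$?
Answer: $- \frac{633}{28} \approx -22.607$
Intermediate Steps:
$I{\left(Q \right)} = -26$ ($I{\left(Q \right)} = 2 - 28 = -26$)
$Y{\left(g \right)} = \frac{-186 + g}{14 g}$ ($Y{\left(g \right)} = \frac{\left(g - 186\right) \frac{1}{g + g}}{7} = \frac{\left(-186 + g\right) \frac{1}{2 g}}{7} = \frac{\frac{1}{2} \frac{1}{g} \left(-186 + g\right)}{7} = \frac{-186 + g}{14 g}$)
$I{\left(-187 \right)} + Y{\left(-42 - -38 \right)} = -26 + \frac{-186 - 4}{14 \left(-42 - -38\right)} = -26 + \frac{-186 + \left(-42 + 38\right)}{14 \left(-42 + 38\right)} = -26 + \frac{-186 - 4}{14 \left(-4\right)} = -26 + \frac{1}{14} \left(- \frac{1}{4}\right) \left(-190\right) = -26 + \frac{95}{28} = - \frac{633}{28}$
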